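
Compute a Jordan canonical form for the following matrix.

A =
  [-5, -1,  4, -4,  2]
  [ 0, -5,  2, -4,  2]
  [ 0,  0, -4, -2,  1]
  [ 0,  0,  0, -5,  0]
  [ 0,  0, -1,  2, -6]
J_2(-5) ⊕ J_2(-5) ⊕ J_1(-5)

The characteristic polynomial is
  det(x·I − A) = x^5 + 25*x^4 + 250*x^3 + 1250*x^2 + 3125*x + 3125 = (x + 5)^5

Eigenvalues and multiplicities (the geometric multiplicity of λ is n − rank(A − λI), which equals the number of Jordan blocks for λ):
  λ = -5: algebraic multiplicity = 5, geometric multiplicity = 3

Determining the block sizes for each eigenvalue:
  λ = -5: with am = 5 and gm = 3, the partition is not yet determined (e.g. several partitions of 5 into 3 parts exist). Let N = A − (-5)·I. Computing rank(N^1) = 2, rank(N^2) = 0; the number of blocks of size ≥ j is rank(N^{j−1}) − rank(N^j), giving [3, 2]. So we have 2 block(s) of size 2, 1 block(s) of size 1 → block sizes [2, 2, 1]

Assembling the blocks gives a Jordan form
J =
  [-5,  1,  0,  0,  0]
  [ 0, -5,  0,  0,  0]
  [ 0,  0, -5,  1,  0]
  [ 0,  0,  0, -5,  0]
  [ 0,  0,  0,  0, -5]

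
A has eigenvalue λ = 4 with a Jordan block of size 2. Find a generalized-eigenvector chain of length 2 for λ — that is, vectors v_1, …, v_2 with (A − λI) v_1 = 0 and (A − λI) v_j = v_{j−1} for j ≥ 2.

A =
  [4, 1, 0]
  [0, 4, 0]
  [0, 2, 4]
A Jordan chain for λ = 4 of length 2:
v_1 = (1, 0, 2)ᵀ
v_2 = (0, 1, 0)ᵀ

Let N = A − (4)·I. We want v_2 with N^2 v_2 = 0 but N^1 v_2 ≠ 0; then v_{j-1} := N · v_j for j = 2, …, 2.

Pick v_2 = (0, 1, 0)ᵀ.
Then v_1 = N · v_2 = (1, 0, 2)ᵀ.

Sanity check: (A − (4)·I) v_1 = (0, 0, 0)ᵀ = 0. ✓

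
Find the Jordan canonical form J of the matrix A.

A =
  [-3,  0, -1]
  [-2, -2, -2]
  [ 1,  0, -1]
J_2(-2) ⊕ J_1(-2)

The characteristic polynomial is
  det(x·I − A) = x^3 + 6*x^2 + 12*x + 8 = (x + 2)^3

Eigenvalues and multiplicities (the geometric multiplicity of λ is n − rank(A − λI), which equals the number of Jordan blocks for λ):
  λ = -2: algebraic multiplicity = 3, geometric multiplicity = 2

Determining the block sizes for each eigenvalue:
  λ = -2: 2 blocks summing to 3 forces exactly one block of size 2 and the rest size 1 → block sizes [2, 1]

Assembling the blocks gives a Jordan form
J =
  [-2,  1,  0]
  [ 0, -2,  0]
  [ 0,  0, -2]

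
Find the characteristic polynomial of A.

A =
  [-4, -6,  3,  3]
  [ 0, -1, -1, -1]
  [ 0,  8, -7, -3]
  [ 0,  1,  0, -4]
x^4 + 16*x^3 + 96*x^2 + 256*x + 256

Expanding det(x·I − A) (e.g. by cofactor expansion or by noting that A is similar to its Jordan form J, which has the same characteristic polynomial as A) gives
  χ_A(x) = x^4 + 16*x^3 + 96*x^2 + 256*x + 256
which factors as (x + 4)^4. The eigenvalues (with algebraic multiplicities) are λ = -4 with multiplicity 4.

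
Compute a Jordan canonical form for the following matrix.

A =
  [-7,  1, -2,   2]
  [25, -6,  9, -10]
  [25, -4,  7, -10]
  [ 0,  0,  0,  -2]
J_3(-2) ⊕ J_1(-2)

The characteristic polynomial is
  det(x·I − A) = x^4 + 8*x^3 + 24*x^2 + 32*x + 16 = (x + 2)^4

Eigenvalues and multiplicities (the geometric multiplicity of λ is n − rank(A − λI), which equals the number of Jordan blocks for λ):
  λ = -2: algebraic multiplicity = 4, geometric multiplicity = 2

Determining the block sizes for each eigenvalue:
  λ = -2: with am = 4 and gm = 2, the partition is not yet determined (e.g. several partitions of 4 into 2 parts exist). Let N = A − (-2)·I. Computing rank(N^1) = 2, rank(N^2) = 1, rank(N^3) = 0; the number of blocks of size ≥ j is rank(N^{j−1}) − rank(N^j), giving [2, 1, 1]. So we have 1 block(s) of size 3, 1 block(s) of size 1 → block sizes [3, 1]

Assembling the blocks gives a Jordan form
J =
  [-2,  1,  0,  0]
  [ 0, -2,  1,  0]
  [ 0,  0, -2,  0]
  [ 0,  0,  0, -2]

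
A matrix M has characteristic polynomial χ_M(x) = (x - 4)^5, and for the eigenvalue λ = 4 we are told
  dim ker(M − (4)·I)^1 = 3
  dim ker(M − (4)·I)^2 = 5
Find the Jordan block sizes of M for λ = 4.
Block sizes for λ = 4: [2, 2, 1]

From the dimensions of kernels of powers, the number of Jordan blocks of size at least j is d_j − d_{j−1} where d_j = dim ker(N^j) (with d_0 = 0). Computing the differences gives [3, 2].
The number of blocks of size exactly k is (#blocks of size ≥ k) − (#blocks of size ≥ k + 1), so the partition is: 1 block(s) of size 1, 2 block(s) of size 2.
In nonincreasing order the block sizes are [2, 2, 1].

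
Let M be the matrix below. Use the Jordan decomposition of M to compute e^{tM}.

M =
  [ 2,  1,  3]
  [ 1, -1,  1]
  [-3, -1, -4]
e^{tM} =
  [t^2*exp(-t)/2 + 3*t*exp(-t) + exp(-t), t*exp(-t), t^2*exp(-t)/2 + 3*t*exp(-t)]
  [t*exp(-t), exp(-t), t*exp(-t)]
  [-t^2*exp(-t)/2 - 3*t*exp(-t), -t*exp(-t), -t^2*exp(-t)/2 - 3*t*exp(-t) + exp(-t)]

Strategy: write M = P · J · P⁻¹ where J is a Jordan canonical form, so e^{tM} = P · e^{tJ} · P⁻¹, and e^{tJ} can be computed block-by-block.

M has Jordan form
J =
  [-1,  1,  0]
  [ 0, -1,  1]
  [ 0,  0, -1]
(up to reordering of blocks).

Per-block formulas:
  For a 3×3 Jordan block J_3(-1): exp(t · J_3(-1)) = e^(-1t)·(I + t·N + (t^2/2)·N^2), where N is the 3×3 nilpotent shift.

After assembling e^{tJ} and conjugating by P, we get:

e^{tM} =
  [t^2*exp(-t)/2 + 3*t*exp(-t) + exp(-t), t*exp(-t), t^2*exp(-t)/2 + 3*t*exp(-t)]
  [t*exp(-t), exp(-t), t*exp(-t)]
  [-t^2*exp(-t)/2 - 3*t*exp(-t), -t*exp(-t), -t^2*exp(-t)/2 - 3*t*exp(-t) + exp(-t)]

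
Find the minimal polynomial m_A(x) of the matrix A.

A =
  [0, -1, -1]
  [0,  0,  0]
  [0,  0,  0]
x^2

The characteristic polynomial is χ_A(x) = x^3, so the eigenvalues are known. The minimal polynomial is
  m_A(x) = Π_λ (x − λ)^{k_λ}
where k_λ is the size of the *largest* Jordan block for λ (equivalently, the smallest k with (A − λI)^k v = 0 for every generalised eigenvector v of λ).

  λ = 0: largest Jordan block has size 2, contributing (x − 0)^2

So m_A(x) = x^2 = x^2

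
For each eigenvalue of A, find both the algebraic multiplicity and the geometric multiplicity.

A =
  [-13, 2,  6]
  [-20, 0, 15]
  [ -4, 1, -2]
λ = -5: alg = 3, geom = 2

Step 1 — factor the characteristic polynomial to read off the algebraic multiplicities:
  χ_A(x) = (x + 5)^3

Step 2 — compute geometric multiplicities via the rank-nullity identity g(λ) = n − rank(A − λI):
  rank(A − (-5)·I) = 1, so dim ker(A − (-5)·I) = n − 1 = 2

Summary:
  λ = -5: algebraic multiplicity = 3, geometric multiplicity = 2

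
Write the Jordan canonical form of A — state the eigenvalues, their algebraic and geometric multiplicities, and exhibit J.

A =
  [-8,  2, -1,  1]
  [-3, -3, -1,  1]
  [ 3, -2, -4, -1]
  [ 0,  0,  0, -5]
J_2(-5) ⊕ J_1(-5) ⊕ J_1(-5)

The characteristic polynomial is
  det(x·I − A) = x^4 + 20*x^3 + 150*x^2 + 500*x + 625 = (x + 5)^4

Eigenvalues and multiplicities (the geometric multiplicity of λ is n − rank(A − λI), which equals the number of Jordan blocks for λ):
  λ = -5: algebraic multiplicity = 4, geometric multiplicity = 3

Determining the block sizes for each eigenvalue:
  λ = -5: 3 blocks summing to 4 forces exactly one block of size 2 and the rest size 1 → block sizes [2, 1, 1]

Assembling the blocks gives a Jordan form
J =
  [-5,  1,  0,  0]
  [ 0, -5,  0,  0]
  [ 0,  0, -5,  0]
  [ 0,  0,  0, -5]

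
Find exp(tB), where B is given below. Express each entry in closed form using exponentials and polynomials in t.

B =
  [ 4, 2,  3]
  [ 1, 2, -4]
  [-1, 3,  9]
e^{tB} =
  [-t*exp(5*t) + exp(5*t), t^2*exp(5*t)/2 + 2*t*exp(5*t), t^2*exp(5*t)/2 + 3*t*exp(5*t)]
  [t*exp(5*t), -t^2*exp(5*t)/2 - 3*t*exp(5*t) + exp(5*t), -t^2*exp(5*t)/2 - 4*t*exp(5*t)]
  [-t*exp(5*t), t^2*exp(5*t)/2 + 3*t*exp(5*t), t^2*exp(5*t)/2 + 4*t*exp(5*t) + exp(5*t)]

Strategy: write B = P · J · P⁻¹ where J is a Jordan canonical form, so e^{tB} = P · e^{tJ} · P⁻¹, and e^{tJ} can be computed block-by-block.

B has Jordan form
J =
  [5, 1, 0]
  [0, 5, 1]
  [0, 0, 5]
(up to reordering of blocks).

Per-block formulas:
  For a 3×3 Jordan block J_3(5): exp(t · J_3(5)) = e^(5t)·(I + t·N + (t^2/2)·N^2), where N is the 3×3 nilpotent shift.

After assembling e^{tJ} and conjugating by P, we get:

e^{tB} =
  [-t*exp(5*t) + exp(5*t), t^2*exp(5*t)/2 + 2*t*exp(5*t), t^2*exp(5*t)/2 + 3*t*exp(5*t)]
  [t*exp(5*t), -t^2*exp(5*t)/2 - 3*t*exp(5*t) + exp(5*t), -t^2*exp(5*t)/2 - 4*t*exp(5*t)]
  [-t*exp(5*t), t^2*exp(5*t)/2 + 3*t*exp(5*t), t^2*exp(5*t)/2 + 4*t*exp(5*t) + exp(5*t)]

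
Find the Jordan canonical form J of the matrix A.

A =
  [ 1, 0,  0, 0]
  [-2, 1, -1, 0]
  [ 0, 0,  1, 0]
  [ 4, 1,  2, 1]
J_3(1) ⊕ J_1(1)

The characteristic polynomial is
  det(x·I − A) = x^4 - 4*x^3 + 6*x^2 - 4*x + 1 = (x - 1)^4

Eigenvalues and multiplicities (the geometric multiplicity of λ is n − rank(A − λI), which equals the number of Jordan blocks for λ):
  λ = 1: algebraic multiplicity = 4, geometric multiplicity = 2

Determining the block sizes for each eigenvalue:
  λ = 1: with am = 4 and gm = 2, the partition is not yet determined (e.g. several partitions of 4 into 2 parts exist). Let N = A − (1)·I. Computing rank(N^1) = 2, rank(N^2) = 1, rank(N^3) = 0; the number of blocks of size ≥ j is rank(N^{j−1}) − rank(N^j), giving [2, 1, 1]. So we have 1 block(s) of size 3, 1 block(s) of size 1 → block sizes [3, 1]

Assembling the blocks gives a Jordan form
J =
  [1, 1, 0, 0]
  [0, 1, 1, 0]
  [0, 0, 1, 0]
  [0, 0, 0, 1]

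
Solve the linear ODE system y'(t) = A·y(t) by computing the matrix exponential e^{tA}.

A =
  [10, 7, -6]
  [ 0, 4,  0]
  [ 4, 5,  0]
e^{tA} =
  [3*exp(6*t) - 2*exp(4*t), t*exp(4*t) + 3*exp(6*t) - 3*exp(4*t), -3*exp(6*t) + 3*exp(4*t)]
  [0, exp(4*t), 0]
  [2*exp(6*t) - 2*exp(4*t), t*exp(4*t) + 2*exp(6*t) - 2*exp(4*t), -2*exp(6*t) + 3*exp(4*t)]

Strategy: write A = P · J · P⁻¹ where J is a Jordan canonical form, so e^{tA} = P · e^{tJ} · P⁻¹, and e^{tJ} can be computed block-by-block.

A has Jordan form
J =
  [4, 1, 0]
  [0, 4, 0]
  [0, 0, 6]
(up to reordering of blocks).

Per-block formulas:
  For a 1×1 block at λ = 6: exp(t · [6]) = [e^(6t)].
  For a 2×2 Jordan block J_2(4): exp(t · J_2(4)) = e^(4t)·(I + t·N), where N is the 2×2 nilpotent shift.

After assembling e^{tJ} and conjugating by P, we get:

e^{tA} =
  [3*exp(6*t) - 2*exp(4*t), t*exp(4*t) + 3*exp(6*t) - 3*exp(4*t), -3*exp(6*t) + 3*exp(4*t)]
  [0, exp(4*t), 0]
  [2*exp(6*t) - 2*exp(4*t), t*exp(4*t) + 2*exp(6*t) - 2*exp(4*t), -2*exp(6*t) + 3*exp(4*t)]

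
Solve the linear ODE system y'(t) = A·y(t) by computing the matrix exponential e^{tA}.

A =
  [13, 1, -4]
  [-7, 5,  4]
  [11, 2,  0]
e^{tA} =
  [-t^2*exp(6*t) + 7*t*exp(6*t) + exp(6*t), -t^2*exp(6*t) + t*exp(6*t), -4*t*exp(6*t)]
  [t^2*exp(6*t) - 7*t*exp(6*t), t^2*exp(6*t) - t*exp(6*t) + exp(6*t), 4*t*exp(6*t)]
  [-3*t^2*exp(6*t)/2 + 11*t*exp(6*t), -3*t^2*exp(6*t)/2 + 2*t*exp(6*t), -6*t*exp(6*t) + exp(6*t)]

Strategy: write A = P · J · P⁻¹ where J is a Jordan canonical form, so e^{tA} = P · e^{tJ} · P⁻¹, and e^{tJ} can be computed block-by-block.

A has Jordan form
J =
  [6, 1, 0]
  [0, 6, 1]
  [0, 0, 6]
(up to reordering of blocks).

Per-block formulas:
  For a 3×3 Jordan block J_3(6): exp(t · J_3(6)) = e^(6t)·(I + t·N + (t^2/2)·N^2), where N is the 3×3 nilpotent shift.

After assembling e^{tJ} and conjugating by P, we get:

e^{tA} =
  [-t^2*exp(6*t) + 7*t*exp(6*t) + exp(6*t), -t^2*exp(6*t) + t*exp(6*t), -4*t*exp(6*t)]
  [t^2*exp(6*t) - 7*t*exp(6*t), t^2*exp(6*t) - t*exp(6*t) + exp(6*t), 4*t*exp(6*t)]
  [-3*t^2*exp(6*t)/2 + 11*t*exp(6*t), -3*t^2*exp(6*t)/2 + 2*t*exp(6*t), -6*t*exp(6*t) + exp(6*t)]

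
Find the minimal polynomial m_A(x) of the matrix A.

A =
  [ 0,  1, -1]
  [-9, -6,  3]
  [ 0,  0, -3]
x^2 + 6*x + 9

The characteristic polynomial is χ_A(x) = (x + 3)^3, so the eigenvalues are known. The minimal polynomial is
  m_A(x) = Π_λ (x − λ)^{k_λ}
where k_λ is the size of the *largest* Jordan block for λ (equivalently, the smallest k with (A − λI)^k v = 0 for every generalised eigenvector v of λ).

  λ = -3: largest Jordan block has size 2, contributing (x + 3)^2

So m_A(x) = (x + 3)^2 = x^2 + 6*x + 9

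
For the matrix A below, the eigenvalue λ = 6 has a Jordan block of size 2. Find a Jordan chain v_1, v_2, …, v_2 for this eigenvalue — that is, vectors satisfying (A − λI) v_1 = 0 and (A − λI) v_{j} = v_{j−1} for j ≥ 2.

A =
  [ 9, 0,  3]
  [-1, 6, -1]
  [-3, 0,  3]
A Jordan chain for λ = 6 of length 2:
v_1 = (3, -1, -3)ᵀ
v_2 = (1, 0, 0)ᵀ

Let N = A − (6)·I. We want v_2 with N^2 v_2 = 0 but N^1 v_2 ≠ 0; then v_{j-1} := N · v_j for j = 2, …, 2.

Pick v_2 = (1, 0, 0)ᵀ.
Then v_1 = N · v_2 = (3, -1, -3)ᵀ.

Sanity check: (A − (6)·I) v_1 = (0, 0, 0)ᵀ = 0. ✓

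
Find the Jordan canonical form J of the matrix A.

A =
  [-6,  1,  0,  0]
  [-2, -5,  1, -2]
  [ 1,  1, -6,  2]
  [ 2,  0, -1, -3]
J_3(-5) ⊕ J_1(-5)

The characteristic polynomial is
  det(x·I − A) = x^4 + 20*x^3 + 150*x^2 + 500*x + 625 = (x + 5)^4

Eigenvalues and multiplicities (the geometric multiplicity of λ is n − rank(A − λI), which equals the number of Jordan blocks for λ):
  λ = -5: algebraic multiplicity = 4, geometric multiplicity = 2

Determining the block sizes for each eigenvalue:
  λ = -5: with am = 4 and gm = 2, the partition is not yet determined (e.g. several partitions of 4 into 2 parts exist). Let N = A − (-5)·I. Computing rank(N^1) = 2, rank(N^2) = 1, rank(N^3) = 0; the number of blocks of size ≥ j is rank(N^{j−1}) − rank(N^j), giving [2, 1, 1]. So we have 1 block(s) of size 3, 1 block(s) of size 1 → block sizes [3, 1]

Assembling the blocks gives a Jordan form
J =
  [-5,  1,  0,  0]
  [ 0, -5,  1,  0]
  [ 0,  0, -5,  0]
  [ 0,  0,  0, -5]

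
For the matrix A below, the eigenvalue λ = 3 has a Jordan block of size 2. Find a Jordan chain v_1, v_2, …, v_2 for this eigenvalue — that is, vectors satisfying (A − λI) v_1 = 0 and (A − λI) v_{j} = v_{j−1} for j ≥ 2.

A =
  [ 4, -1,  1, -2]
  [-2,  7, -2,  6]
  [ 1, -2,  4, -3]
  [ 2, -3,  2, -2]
A Jordan chain for λ = 3 of length 2:
v_1 = (1, -2, 1, 2)ᵀ
v_2 = (1, 0, 0, 0)ᵀ

Let N = A − (3)·I. We want v_2 with N^2 v_2 = 0 but N^1 v_2 ≠ 0; then v_{j-1} := N · v_j for j = 2, …, 2.

Pick v_2 = (1, 0, 0, 0)ᵀ.
Then v_1 = N · v_2 = (1, -2, 1, 2)ᵀ.

Sanity check: (A − (3)·I) v_1 = (0, 0, 0, 0)ᵀ = 0. ✓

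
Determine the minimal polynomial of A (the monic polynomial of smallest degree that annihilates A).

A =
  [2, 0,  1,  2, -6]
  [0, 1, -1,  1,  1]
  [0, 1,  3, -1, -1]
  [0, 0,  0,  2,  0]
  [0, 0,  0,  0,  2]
x^3 - 6*x^2 + 12*x - 8

The characteristic polynomial is χ_A(x) = (x - 2)^5, so the eigenvalues are known. The minimal polynomial is
  m_A(x) = Π_λ (x − λ)^{k_λ}
where k_λ is the size of the *largest* Jordan block for λ (equivalently, the smallest k with (A − λI)^k v = 0 for every generalised eigenvector v of λ).

  λ = 2: largest Jordan block has size 3, contributing (x − 2)^3

So m_A(x) = (x - 2)^3 = x^3 - 6*x^2 + 12*x - 8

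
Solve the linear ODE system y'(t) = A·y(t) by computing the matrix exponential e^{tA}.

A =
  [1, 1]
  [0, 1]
e^{tA} =
  [exp(t), t*exp(t)]
  [0, exp(t)]

Strategy: write A = P · J · P⁻¹ where J is a Jordan canonical form, so e^{tA} = P · e^{tJ} · P⁻¹, and e^{tJ} can be computed block-by-block.

A has Jordan form
J =
  [1, 1]
  [0, 1]
(up to reordering of blocks).

Per-block formulas:
  For a 2×2 Jordan block J_2(1): exp(t · J_2(1)) = e^(1t)·(I + t·N), where N is the 2×2 nilpotent shift.

After assembling e^{tJ} and conjugating by P, we get:

e^{tA} =
  [exp(t), t*exp(t)]
  [0, exp(t)]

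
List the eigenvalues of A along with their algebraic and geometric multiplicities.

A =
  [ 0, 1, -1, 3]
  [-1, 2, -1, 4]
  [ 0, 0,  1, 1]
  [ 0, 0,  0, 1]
λ = 1: alg = 4, geom = 2

Step 1 — factor the characteristic polynomial to read off the algebraic multiplicities:
  χ_A(x) = (x - 1)^4

Step 2 — compute geometric multiplicities via the rank-nullity identity g(λ) = n − rank(A − λI):
  rank(A − (1)·I) = 2, so dim ker(A − (1)·I) = n − 2 = 2

Summary:
  λ = 1: algebraic multiplicity = 4, geometric multiplicity = 2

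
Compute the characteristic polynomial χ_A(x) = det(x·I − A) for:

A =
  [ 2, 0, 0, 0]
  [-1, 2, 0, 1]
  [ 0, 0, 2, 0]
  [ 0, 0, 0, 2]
x^4 - 8*x^3 + 24*x^2 - 32*x + 16

Expanding det(x·I − A) (e.g. by cofactor expansion or by noting that A is similar to its Jordan form J, which has the same characteristic polynomial as A) gives
  χ_A(x) = x^4 - 8*x^3 + 24*x^2 - 32*x + 16
which factors as (x - 2)^4. The eigenvalues (with algebraic multiplicities) are λ = 2 with multiplicity 4.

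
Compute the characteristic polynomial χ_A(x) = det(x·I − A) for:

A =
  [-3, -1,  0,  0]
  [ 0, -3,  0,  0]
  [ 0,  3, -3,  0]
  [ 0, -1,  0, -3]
x^4 + 12*x^3 + 54*x^2 + 108*x + 81

Expanding det(x·I − A) (e.g. by cofactor expansion or by noting that A is similar to its Jordan form J, which has the same characteristic polynomial as A) gives
  χ_A(x) = x^4 + 12*x^3 + 54*x^2 + 108*x + 81
which factors as (x + 3)^4. The eigenvalues (with algebraic multiplicities) are λ = -3 with multiplicity 4.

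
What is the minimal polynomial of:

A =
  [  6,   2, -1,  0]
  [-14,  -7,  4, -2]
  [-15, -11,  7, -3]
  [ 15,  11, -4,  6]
x^3 - 9*x^2 + 27*x - 27

The characteristic polynomial is χ_A(x) = (x - 3)^4, so the eigenvalues are known. The minimal polynomial is
  m_A(x) = Π_λ (x − λ)^{k_λ}
where k_λ is the size of the *largest* Jordan block for λ (equivalently, the smallest k with (A − λI)^k v = 0 for every generalised eigenvector v of λ).

  λ = 3: largest Jordan block has size 3, contributing (x − 3)^3

So m_A(x) = (x - 3)^3 = x^3 - 9*x^2 + 27*x - 27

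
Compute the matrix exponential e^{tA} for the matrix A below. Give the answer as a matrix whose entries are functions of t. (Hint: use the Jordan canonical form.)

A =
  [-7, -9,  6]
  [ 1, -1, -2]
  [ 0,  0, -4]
e^{tA} =
  [-3*t*exp(-4*t) + exp(-4*t), -9*t*exp(-4*t), 6*t*exp(-4*t)]
  [t*exp(-4*t), 3*t*exp(-4*t) + exp(-4*t), -2*t*exp(-4*t)]
  [0, 0, exp(-4*t)]

Strategy: write A = P · J · P⁻¹ where J is a Jordan canonical form, so e^{tA} = P · e^{tJ} · P⁻¹, and e^{tJ} can be computed block-by-block.

A has Jordan form
J =
  [-4,  1,  0]
  [ 0, -4,  0]
  [ 0,  0, -4]
(up to reordering of blocks).

Per-block formulas:
  For a 1×1 block at λ = -4: exp(t · [-4]) = [e^(-4t)].
  For a 2×2 Jordan block J_2(-4): exp(t · J_2(-4)) = e^(-4t)·(I + t·N), where N is the 2×2 nilpotent shift.

After assembling e^{tJ} and conjugating by P, we get:

e^{tA} =
  [-3*t*exp(-4*t) + exp(-4*t), -9*t*exp(-4*t), 6*t*exp(-4*t)]
  [t*exp(-4*t), 3*t*exp(-4*t) + exp(-4*t), -2*t*exp(-4*t)]
  [0, 0, exp(-4*t)]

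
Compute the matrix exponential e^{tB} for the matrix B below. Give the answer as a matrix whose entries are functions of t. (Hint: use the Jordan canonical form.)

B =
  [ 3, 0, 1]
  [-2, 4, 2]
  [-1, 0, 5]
e^{tB} =
  [-t*exp(4*t) + exp(4*t), 0, t*exp(4*t)]
  [-2*t*exp(4*t), exp(4*t), 2*t*exp(4*t)]
  [-t*exp(4*t), 0, t*exp(4*t) + exp(4*t)]

Strategy: write B = P · J · P⁻¹ where J is a Jordan canonical form, so e^{tB} = P · e^{tJ} · P⁻¹, and e^{tJ} can be computed block-by-block.

B has Jordan form
J =
  [4, 1, 0]
  [0, 4, 0]
  [0, 0, 4]
(up to reordering of blocks).

Per-block formulas:
  For a 1×1 block at λ = 4: exp(t · [4]) = [e^(4t)].
  For a 2×2 Jordan block J_2(4): exp(t · J_2(4)) = e^(4t)·(I + t·N), where N is the 2×2 nilpotent shift.

After assembling e^{tJ} and conjugating by P, we get:

e^{tB} =
  [-t*exp(4*t) + exp(4*t), 0, t*exp(4*t)]
  [-2*t*exp(4*t), exp(4*t), 2*t*exp(4*t)]
  [-t*exp(4*t), 0, t*exp(4*t) + exp(4*t)]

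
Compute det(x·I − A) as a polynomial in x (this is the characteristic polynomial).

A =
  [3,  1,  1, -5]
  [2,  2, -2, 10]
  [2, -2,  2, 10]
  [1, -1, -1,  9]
x^4 - 16*x^3 + 96*x^2 - 256*x + 256

Expanding det(x·I − A) (e.g. by cofactor expansion or by noting that A is similar to its Jordan form J, which has the same characteristic polynomial as A) gives
  χ_A(x) = x^4 - 16*x^3 + 96*x^2 - 256*x + 256
which factors as (x - 4)^4. The eigenvalues (with algebraic multiplicities) are λ = 4 with multiplicity 4.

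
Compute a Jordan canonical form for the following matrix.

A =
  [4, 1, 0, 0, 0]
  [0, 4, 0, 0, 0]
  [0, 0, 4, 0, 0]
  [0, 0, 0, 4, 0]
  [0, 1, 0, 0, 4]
J_2(4) ⊕ J_1(4) ⊕ J_1(4) ⊕ J_1(4)

The characteristic polynomial is
  det(x·I − A) = x^5 - 20*x^4 + 160*x^3 - 640*x^2 + 1280*x - 1024 = (x - 4)^5

Eigenvalues and multiplicities (the geometric multiplicity of λ is n − rank(A − λI), which equals the number of Jordan blocks for λ):
  λ = 4: algebraic multiplicity = 5, geometric multiplicity = 4

Determining the block sizes for each eigenvalue:
  λ = 4: 4 blocks summing to 5 forces exactly one block of size 2 and the rest size 1 → block sizes [2, 1, 1, 1]

Assembling the blocks gives a Jordan form
J =
  [4, 1, 0, 0, 0]
  [0, 4, 0, 0, 0]
  [0, 0, 4, 0, 0]
  [0, 0, 0, 4, 0]
  [0, 0, 0, 0, 4]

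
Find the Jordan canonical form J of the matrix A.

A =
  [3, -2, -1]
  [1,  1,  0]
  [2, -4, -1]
J_3(1)

The characteristic polynomial is
  det(x·I − A) = x^3 - 3*x^2 + 3*x - 1 = (x - 1)^3

Eigenvalues and multiplicities (the geometric multiplicity of λ is n − rank(A − λI), which equals the number of Jordan blocks for λ):
  λ = 1: algebraic multiplicity = 3, geometric multiplicity = 1

Determining the block sizes for each eigenvalue:
  λ = 1: one block (gm = 1), so the single block has size am = 3 → block sizes [3]

Assembling the blocks gives a Jordan form
J =
  [1, 1, 0]
  [0, 1, 1]
  [0, 0, 1]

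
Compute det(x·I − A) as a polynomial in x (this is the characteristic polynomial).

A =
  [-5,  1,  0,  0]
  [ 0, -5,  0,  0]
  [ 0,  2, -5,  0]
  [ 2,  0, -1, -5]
x^4 + 20*x^3 + 150*x^2 + 500*x + 625

Expanding det(x·I − A) (e.g. by cofactor expansion or by noting that A is similar to its Jordan form J, which has the same characteristic polynomial as A) gives
  χ_A(x) = x^4 + 20*x^3 + 150*x^2 + 500*x + 625
which factors as (x + 5)^4. The eigenvalues (with algebraic multiplicities) are λ = -5 with multiplicity 4.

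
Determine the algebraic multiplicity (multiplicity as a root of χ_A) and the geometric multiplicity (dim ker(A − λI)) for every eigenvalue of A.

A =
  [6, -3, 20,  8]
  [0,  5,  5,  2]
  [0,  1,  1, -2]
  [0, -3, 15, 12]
λ = 6: alg = 4, geom = 2

Step 1 — factor the characteristic polynomial to read off the algebraic multiplicities:
  χ_A(x) = (x - 6)^4

Step 2 — compute geometric multiplicities via the rank-nullity identity g(λ) = n − rank(A − λI):
  rank(A − (6)·I) = 2, so dim ker(A − (6)·I) = n − 2 = 2

Summary:
  λ = 6: algebraic multiplicity = 4, geometric multiplicity = 2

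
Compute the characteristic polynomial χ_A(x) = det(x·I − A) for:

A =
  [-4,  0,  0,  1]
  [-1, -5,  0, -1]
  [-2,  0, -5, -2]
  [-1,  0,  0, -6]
x^4 + 20*x^3 + 150*x^2 + 500*x + 625

Expanding det(x·I − A) (e.g. by cofactor expansion or by noting that A is similar to its Jordan form J, which has the same characteristic polynomial as A) gives
  χ_A(x) = x^4 + 20*x^3 + 150*x^2 + 500*x + 625
which factors as (x + 5)^4. The eigenvalues (with algebraic multiplicities) are λ = -5 with multiplicity 4.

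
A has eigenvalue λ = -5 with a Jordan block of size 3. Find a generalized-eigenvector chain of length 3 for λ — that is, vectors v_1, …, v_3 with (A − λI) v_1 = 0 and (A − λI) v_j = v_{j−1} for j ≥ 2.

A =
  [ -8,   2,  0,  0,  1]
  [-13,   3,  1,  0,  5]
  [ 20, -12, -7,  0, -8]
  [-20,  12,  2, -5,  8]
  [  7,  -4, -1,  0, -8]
A Jordan chain for λ = -5 of length 3:
v_1 = (-10, -10, 0, 0, -10)ᵀ
v_2 = (-3, -13, 20, -20, 7)ᵀ
v_3 = (1, 0, 0, 0, 0)ᵀ

Let N = A − (-5)·I. We want v_3 with N^3 v_3 = 0 but N^2 v_3 ≠ 0; then v_{j-1} := N · v_j for j = 3, …, 2.

Pick v_3 = (1, 0, 0, 0, 0)ᵀ.
Then v_2 = N · v_3 = (-3, -13, 20, -20, 7)ᵀ.
Then v_1 = N · v_2 = (-10, -10, 0, 0, -10)ᵀ.

Sanity check: (A − (-5)·I) v_1 = (0, 0, 0, 0, 0)ᵀ = 0. ✓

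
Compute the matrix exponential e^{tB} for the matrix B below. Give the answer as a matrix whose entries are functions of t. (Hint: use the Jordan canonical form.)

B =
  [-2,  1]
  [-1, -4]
e^{tB} =
  [t*exp(-3*t) + exp(-3*t), t*exp(-3*t)]
  [-t*exp(-3*t), -t*exp(-3*t) + exp(-3*t)]

Strategy: write B = P · J · P⁻¹ where J is a Jordan canonical form, so e^{tB} = P · e^{tJ} · P⁻¹, and e^{tJ} can be computed block-by-block.

B has Jordan form
J =
  [-3,  1]
  [ 0, -3]
(up to reordering of blocks).

Per-block formulas:
  For a 2×2 Jordan block J_2(-3): exp(t · J_2(-3)) = e^(-3t)·(I + t·N), where N is the 2×2 nilpotent shift.

After assembling e^{tJ} and conjugating by P, we get:

e^{tB} =
  [t*exp(-3*t) + exp(-3*t), t*exp(-3*t)]
  [-t*exp(-3*t), -t*exp(-3*t) + exp(-3*t)]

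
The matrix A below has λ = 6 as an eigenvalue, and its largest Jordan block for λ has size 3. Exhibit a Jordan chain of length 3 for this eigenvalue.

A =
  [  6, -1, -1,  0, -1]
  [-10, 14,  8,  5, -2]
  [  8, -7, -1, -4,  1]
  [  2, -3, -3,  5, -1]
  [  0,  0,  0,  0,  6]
A Jordan chain for λ = 6 of length 3:
v_1 = (2, -6, 6, 4, 0)ᵀ
v_2 = (0, -10, 8, 2, 0)ᵀ
v_3 = (1, 0, 0, 0, 0)ᵀ

Let N = A − (6)·I. We want v_3 with N^3 v_3 = 0 but N^2 v_3 ≠ 0; then v_{j-1} := N · v_j for j = 3, …, 2.

Pick v_3 = (1, 0, 0, 0, 0)ᵀ.
Then v_2 = N · v_3 = (0, -10, 8, 2, 0)ᵀ.
Then v_1 = N · v_2 = (2, -6, 6, 4, 0)ᵀ.

Sanity check: (A − (6)·I) v_1 = (0, 0, 0, 0, 0)ᵀ = 0. ✓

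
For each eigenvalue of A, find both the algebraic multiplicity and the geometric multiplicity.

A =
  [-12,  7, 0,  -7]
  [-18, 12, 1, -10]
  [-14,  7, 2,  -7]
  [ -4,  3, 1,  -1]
λ = -5: alg = 1, geom = 1; λ = 2: alg = 3, geom = 2

Step 1 — factor the characteristic polynomial to read off the algebraic multiplicities:
  χ_A(x) = (x - 2)^3*(x + 5)

Step 2 — compute geometric multiplicities via the rank-nullity identity g(λ) = n − rank(A − λI):
  rank(A − (-5)·I) = 3, so dim ker(A − (-5)·I) = n − 3 = 1
  rank(A − (2)·I) = 2, so dim ker(A − (2)·I) = n − 2 = 2

Summary:
  λ = -5: algebraic multiplicity = 1, geometric multiplicity = 1
  λ = 2: algebraic multiplicity = 3, geometric multiplicity = 2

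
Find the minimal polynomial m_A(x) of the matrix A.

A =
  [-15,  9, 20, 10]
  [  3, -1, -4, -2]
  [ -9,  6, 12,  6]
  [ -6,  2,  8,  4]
x^3

The characteristic polynomial is χ_A(x) = x^4, so the eigenvalues are known. The minimal polynomial is
  m_A(x) = Π_λ (x − λ)^{k_λ}
where k_λ is the size of the *largest* Jordan block for λ (equivalently, the smallest k with (A − λI)^k v = 0 for every generalised eigenvector v of λ).

  λ = 0: largest Jordan block has size 3, contributing (x − 0)^3

So m_A(x) = x^3 = x^3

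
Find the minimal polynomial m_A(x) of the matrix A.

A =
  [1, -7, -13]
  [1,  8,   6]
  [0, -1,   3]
x^3 - 12*x^2 + 48*x - 64

The characteristic polynomial is χ_A(x) = (x - 4)^3, so the eigenvalues are known. The minimal polynomial is
  m_A(x) = Π_λ (x − λ)^{k_λ}
where k_λ is the size of the *largest* Jordan block for λ (equivalently, the smallest k with (A − λI)^k v = 0 for every generalised eigenvector v of λ).

  λ = 4: largest Jordan block has size 3, contributing (x − 4)^3

So m_A(x) = (x - 4)^3 = x^3 - 12*x^2 + 48*x - 64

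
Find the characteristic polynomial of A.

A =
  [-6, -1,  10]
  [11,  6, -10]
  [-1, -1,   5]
x^3 - 5*x^2 - 25*x + 125

Expanding det(x·I − A) (e.g. by cofactor expansion or by noting that A is similar to its Jordan form J, which has the same characteristic polynomial as A) gives
  χ_A(x) = x^3 - 5*x^2 - 25*x + 125
which factors as (x - 5)^2*(x + 5). The eigenvalues (with algebraic multiplicities) are λ = -5 with multiplicity 1, λ = 5 with multiplicity 2.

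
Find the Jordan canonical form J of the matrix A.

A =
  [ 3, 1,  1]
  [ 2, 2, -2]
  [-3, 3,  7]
J_2(4) ⊕ J_1(4)

The characteristic polynomial is
  det(x·I − A) = x^3 - 12*x^2 + 48*x - 64 = (x - 4)^3

Eigenvalues and multiplicities (the geometric multiplicity of λ is n − rank(A − λI), which equals the number of Jordan blocks for λ):
  λ = 4: algebraic multiplicity = 3, geometric multiplicity = 2

Determining the block sizes for each eigenvalue:
  λ = 4: 2 blocks summing to 3 forces exactly one block of size 2 and the rest size 1 → block sizes [2, 1]

Assembling the blocks gives a Jordan form
J =
  [4, 1, 0]
  [0, 4, 0]
  [0, 0, 4]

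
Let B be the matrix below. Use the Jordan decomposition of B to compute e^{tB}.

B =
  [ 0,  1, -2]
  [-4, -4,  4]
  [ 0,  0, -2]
e^{tB} =
  [2*t*exp(-2*t) + exp(-2*t), t*exp(-2*t), -2*t*exp(-2*t)]
  [-4*t*exp(-2*t), -2*t*exp(-2*t) + exp(-2*t), 4*t*exp(-2*t)]
  [0, 0, exp(-2*t)]

Strategy: write B = P · J · P⁻¹ where J is a Jordan canonical form, so e^{tB} = P · e^{tJ} · P⁻¹, and e^{tJ} can be computed block-by-block.

B has Jordan form
J =
  [-2,  1,  0]
  [ 0, -2,  0]
  [ 0,  0, -2]
(up to reordering of blocks).

Per-block formulas:
  For a 2×2 Jordan block J_2(-2): exp(t · J_2(-2)) = e^(-2t)·(I + t·N), where N is the 2×2 nilpotent shift.
  For a 1×1 block at λ = -2: exp(t · [-2]) = [e^(-2t)].

After assembling e^{tJ} and conjugating by P, we get:

e^{tB} =
  [2*t*exp(-2*t) + exp(-2*t), t*exp(-2*t), -2*t*exp(-2*t)]
  [-4*t*exp(-2*t), -2*t*exp(-2*t) + exp(-2*t), 4*t*exp(-2*t)]
  [0, 0, exp(-2*t)]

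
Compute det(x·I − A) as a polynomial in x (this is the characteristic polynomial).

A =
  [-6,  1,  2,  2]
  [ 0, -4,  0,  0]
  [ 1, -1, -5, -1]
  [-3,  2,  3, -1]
x^4 + 16*x^3 + 96*x^2 + 256*x + 256

Expanding det(x·I − A) (e.g. by cofactor expansion or by noting that A is similar to its Jordan form J, which has the same characteristic polynomial as A) gives
  χ_A(x) = x^4 + 16*x^3 + 96*x^2 + 256*x + 256
which factors as (x + 4)^4. The eigenvalues (with algebraic multiplicities) are λ = -4 with multiplicity 4.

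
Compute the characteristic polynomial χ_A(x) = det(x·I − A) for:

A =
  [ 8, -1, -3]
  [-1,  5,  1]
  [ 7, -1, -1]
x^3 - 12*x^2 + 48*x - 64

Expanding det(x·I − A) (e.g. by cofactor expansion or by noting that A is similar to its Jordan form J, which has the same characteristic polynomial as A) gives
  χ_A(x) = x^3 - 12*x^2 + 48*x - 64
which factors as (x - 4)^3. The eigenvalues (with algebraic multiplicities) are λ = 4 with multiplicity 3.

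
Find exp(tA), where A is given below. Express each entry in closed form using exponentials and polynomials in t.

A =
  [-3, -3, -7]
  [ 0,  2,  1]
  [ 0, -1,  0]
e^{tA} =
  [exp(-3*t), t*exp(t) - exp(t) + exp(-3*t), t*exp(t) - 2*exp(t) + 2*exp(-3*t)]
  [0, t*exp(t) + exp(t), t*exp(t)]
  [0, -t*exp(t), -t*exp(t) + exp(t)]

Strategy: write A = P · J · P⁻¹ where J is a Jordan canonical form, so e^{tA} = P · e^{tJ} · P⁻¹, and e^{tJ} can be computed block-by-block.

A has Jordan form
J =
  [-3, 0, 0]
  [ 0, 1, 1]
  [ 0, 0, 1]
(up to reordering of blocks).

Per-block formulas:
  For a 2×2 Jordan block J_2(1): exp(t · J_2(1)) = e^(1t)·(I + t·N), where N is the 2×2 nilpotent shift.
  For a 1×1 block at λ = -3: exp(t · [-3]) = [e^(-3t)].

After assembling e^{tJ} and conjugating by P, we get:

e^{tA} =
  [exp(-3*t), t*exp(t) - exp(t) + exp(-3*t), t*exp(t) - 2*exp(t) + 2*exp(-3*t)]
  [0, t*exp(t) + exp(t), t*exp(t)]
  [0, -t*exp(t), -t*exp(t) + exp(t)]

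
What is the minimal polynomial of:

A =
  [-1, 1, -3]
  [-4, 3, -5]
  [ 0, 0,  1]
x^3 - 3*x^2 + 3*x - 1

The characteristic polynomial is χ_A(x) = (x - 1)^3, so the eigenvalues are known. The minimal polynomial is
  m_A(x) = Π_λ (x − λ)^{k_λ}
where k_λ is the size of the *largest* Jordan block for λ (equivalently, the smallest k with (A − λI)^k v = 0 for every generalised eigenvector v of λ).

  λ = 1: largest Jordan block has size 3, contributing (x − 1)^3

So m_A(x) = (x - 1)^3 = x^3 - 3*x^2 + 3*x - 1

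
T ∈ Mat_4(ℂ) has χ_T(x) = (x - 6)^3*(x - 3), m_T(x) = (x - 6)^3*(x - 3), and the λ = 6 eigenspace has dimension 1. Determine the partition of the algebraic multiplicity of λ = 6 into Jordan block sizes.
Block sizes for λ = 6: [3]

Step 1 — from the characteristic polynomial, algebraic multiplicity of λ = 6 is 3. From dim ker(T − (6)·I) = 1, there are exactly 1 Jordan blocks for λ = 6.
Step 2 — from the minimal polynomial, the factor (x − 6)^3 tells us the largest block for λ = 6 has size 3.
Step 3 — with total size 3, 1 blocks, and largest block 3, the block sizes (in nonincreasing order) are [3].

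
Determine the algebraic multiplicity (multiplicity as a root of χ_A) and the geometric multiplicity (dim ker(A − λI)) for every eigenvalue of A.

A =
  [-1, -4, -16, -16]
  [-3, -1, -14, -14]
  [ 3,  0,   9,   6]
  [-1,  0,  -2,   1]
λ = 1: alg = 2, geom = 1; λ = 3: alg = 2, geom = 2

Step 1 — factor the characteristic polynomial to read off the algebraic multiplicities:
  χ_A(x) = (x - 3)^2*(x - 1)^2

Step 2 — compute geometric multiplicities via the rank-nullity identity g(λ) = n − rank(A − λI):
  rank(A − (1)·I) = 3, so dim ker(A − (1)·I) = n − 3 = 1
  rank(A − (3)·I) = 2, so dim ker(A − (3)·I) = n − 2 = 2

Summary:
  λ = 1: algebraic multiplicity = 2, geometric multiplicity = 1
  λ = 3: algebraic multiplicity = 2, geometric multiplicity = 2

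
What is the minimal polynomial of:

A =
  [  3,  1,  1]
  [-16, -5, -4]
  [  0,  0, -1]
x^2 + 2*x + 1

The characteristic polynomial is χ_A(x) = (x + 1)^3, so the eigenvalues are known. The minimal polynomial is
  m_A(x) = Π_λ (x − λ)^{k_λ}
where k_λ is the size of the *largest* Jordan block for λ (equivalently, the smallest k with (A − λI)^k v = 0 for every generalised eigenvector v of λ).

  λ = -1: largest Jordan block has size 2, contributing (x + 1)^2

So m_A(x) = (x + 1)^2 = x^2 + 2*x + 1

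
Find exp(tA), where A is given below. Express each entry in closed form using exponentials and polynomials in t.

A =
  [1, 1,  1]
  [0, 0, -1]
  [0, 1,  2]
e^{tA} =
  [exp(t), t*exp(t), t*exp(t)]
  [0, -t*exp(t) + exp(t), -t*exp(t)]
  [0, t*exp(t), t*exp(t) + exp(t)]

Strategy: write A = P · J · P⁻¹ where J is a Jordan canonical form, so e^{tA} = P · e^{tJ} · P⁻¹, and e^{tJ} can be computed block-by-block.

A has Jordan form
J =
  [1, 1, 0]
  [0, 1, 0]
  [0, 0, 1]
(up to reordering of blocks).

Per-block formulas:
  For a 1×1 block at λ = 1: exp(t · [1]) = [e^(1t)].
  For a 2×2 Jordan block J_2(1): exp(t · J_2(1)) = e^(1t)·(I + t·N), where N is the 2×2 nilpotent shift.

After assembling e^{tJ} and conjugating by P, we get:

e^{tA} =
  [exp(t), t*exp(t), t*exp(t)]
  [0, -t*exp(t) + exp(t), -t*exp(t)]
  [0, t*exp(t), t*exp(t) + exp(t)]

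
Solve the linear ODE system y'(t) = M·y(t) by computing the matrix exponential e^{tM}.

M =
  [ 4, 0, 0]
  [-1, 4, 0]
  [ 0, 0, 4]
e^{tM} =
  [exp(4*t), 0, 0]
  [-t*exp(4*t), exp(4*t), 0]
  [0, 0, exp(4*t)]

Strategy: write M = P · J · P⁻¹ where J is a Jordan canonical form, so e^{tM} = P · e^{tJ} · P⁻¹, and e^{tJ} can be computed block-by-block.

M has Jordan form
J =
  [4, 1, 0]
  [0, 4, 0]
  [0, 0, 4]
(up to reordering of blocks).

Per-block formulas:
  For a 1×1 block at λ = 4: exp(t · [4]) = [e^(4t)].
  For a 2×2 Jordan block J_2(4): exp(t · J_2(4)) = e^(4t)·(I + t·N), where N is the 2×2 nilpotent shift.

After assembling e^{tJ} and conjugating by P, we get:

e^{tM} =
  [exp(4*t), 0, 0]
  [-t*exp(4*t), exp(4*t), 0]
  [0, 0, exp(4*t)]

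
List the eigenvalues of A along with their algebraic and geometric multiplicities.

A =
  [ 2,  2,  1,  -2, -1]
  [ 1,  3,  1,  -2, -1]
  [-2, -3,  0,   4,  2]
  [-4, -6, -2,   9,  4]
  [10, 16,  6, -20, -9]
λ = 1: alg = 5, geom = 3

Step 1 — factor the characteristic polynomial to read off the algebraic multiplicities:
  χ_A(x) = (x - 1)^5

Step 2 — compute geometric multiplicities via the rank-nullity identity g(λ) = n − rank(A − λI):
  rank(A − (1)·I) = 2, so dim ker(A − (1)·I) = n − 2 = 3

Summary:
  λ = 1: algebraic multiplicity = 5, geometric multiplicity = 3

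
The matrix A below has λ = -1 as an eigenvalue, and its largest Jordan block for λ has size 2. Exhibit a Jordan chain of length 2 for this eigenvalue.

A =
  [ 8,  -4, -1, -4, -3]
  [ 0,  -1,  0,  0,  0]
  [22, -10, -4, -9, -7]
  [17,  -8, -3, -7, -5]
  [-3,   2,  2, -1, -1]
A Jordan chain for λ = -1 of length 2:
v_1 = (9, 0, 22, 17, -3)ᵀ
v_2 = (1, 0, 0, 0, 0)ᵀ

Let N = A − (-1)·I. We want v_2 with N^2 v_2 = 0 but N^1 v_2 ≠ 0; then v_{j-1} := N · v_j for j = 2, …, 2.

Pick v_2 = (1, 0, 0, 0, 0)ᵀ.
Then v_1 = N · v_2 = (9, 0, 22, 17, -3)ᵀ.

Sanity check: (A − (-1)·I) v_1 = (0, 0, 0, 0, 0)ᵀ = 0. ✓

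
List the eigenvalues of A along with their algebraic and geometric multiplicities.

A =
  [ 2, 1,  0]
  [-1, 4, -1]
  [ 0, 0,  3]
λ = 3: alg = 3, geom = 1

Step 1 — factor the characteristic polynomial to read off the algebraic multiplicities:
  χ_A(x) = (x - 3)^3

Step 2 — compute geometric multiplicities via the rank-nullity identity g(λ) = n − rank(A − λI):
  rank(A − (3)·I) = 2, so dim ker(A − (3)·I) = n − 2 = 1

Summary:
  λ = 3: algebraic multiplicity = 3, geometric multiplicity = 1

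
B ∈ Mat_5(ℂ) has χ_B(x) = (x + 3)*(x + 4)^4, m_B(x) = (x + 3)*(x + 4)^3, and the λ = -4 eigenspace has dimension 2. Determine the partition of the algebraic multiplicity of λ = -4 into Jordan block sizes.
Block sizes for λ = -4: [3, 1]

Step 1 — from the characteristic polynomial, algebraic multiplicity of λ = -4 is 4. From dim ker(B − (-4)·I) = 2, there are exactly 2 Jordan blocks for λ = -4.
Step 2 — from the minimal polynomial, the factor (x + 4)^3 tells us the largest block for λ = -4 has size 3.
Step 3 — with total size 4, 2 blocks, and largest block 3, the block sizes (in nonincreasing order) are [3, 1].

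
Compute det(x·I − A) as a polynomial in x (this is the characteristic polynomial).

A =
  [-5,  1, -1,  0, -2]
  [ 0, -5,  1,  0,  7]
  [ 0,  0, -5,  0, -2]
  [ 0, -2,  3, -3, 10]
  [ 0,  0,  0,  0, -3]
x^5 + 21*x^4 + 174*x^3 + 710*x^2 + 1425*x + 1125

Expanding det(x·I − A) (e.g. by cofactor expansion or by noting that A is similar to its Jordan form J, which has the same characteristic polynomial as A) gives
  χ_A(x) = x^5 + 21*x^4 + 174*x^3 + 710*x^2 + 1425*x + 1125
which factors as (x + 3)^2*(x + 5)^3. The eigenvalues (with algebraic multiplicities) are λ = -5 with multiplicity 3, λ = -3 with multiplicity 2.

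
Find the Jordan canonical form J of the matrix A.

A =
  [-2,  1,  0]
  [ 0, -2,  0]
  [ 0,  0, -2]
J_2(-2) ⊕ J_1(-2)

The characteristic polynomial is
  det(x·I − A) = x^3 + 6*x^2 + 12*x + 8 = (x + 2)^3

Eigenvalues and multiplicities (the geometric multiplicity of λ is n − rank(A − λI), which equals the number of Jordan blocks for λ):
  λ = -2: algebraic multiplicity = 3, geometric multiplicity = 2

Determining the block sizes for each eigenvalue:
  λ = -2: 2 blocks summing to 3 forces exactly one block of size 2 and the rest size 1 → block sizes [2, 1]

Assembling the blocks gives a Jordan form
J =
  [-2,  1,  0]
  [ 0, -2,  0]
  [ 0,  0, -2]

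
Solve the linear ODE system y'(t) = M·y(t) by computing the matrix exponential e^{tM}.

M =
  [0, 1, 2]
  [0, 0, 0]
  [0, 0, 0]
e^{tM} =
  [1, t, 2*t]
  [0, 1, 0]
  [0, 0, 1]

Strategy: write M = P · J · P⁻¹ where J is a Jordan canonical form, so e^{tM} = P · e^{tJ} · P⁻¹, and e^{tJ} can be computed block-by-block.

M has Jordan form
J =
  [0, 1, 0]
  [0, 0, 0]
  [0, 0, 0]
(up to reordering of blocks).

Per-block formulas:
  For a 2×2 Jordan block J_2(0): exp(t · J_2(0)) = e^(0t)·(I + t·N), where N is the 2×2 nilpotent shift.
  For a 1×1 block at λ = 0: exp(t · [0]) = [e^(0t)].

After assembling e^{tJ} and conjugating by P, we get:

e^{tM} =
  [1, t, 2*t]
  [0, 1, 0]
  [0, 0, 1]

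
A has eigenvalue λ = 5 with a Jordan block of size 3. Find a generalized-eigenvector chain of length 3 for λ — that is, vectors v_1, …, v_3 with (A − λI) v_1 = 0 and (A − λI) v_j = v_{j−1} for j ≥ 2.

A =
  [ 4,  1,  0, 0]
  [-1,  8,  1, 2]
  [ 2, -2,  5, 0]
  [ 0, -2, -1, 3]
A Jordan chain for λ = 5 of length 3:
v_1 = (2, 2, -4, 0)ᵀ
v_2 = (1, 3, -2, -2)ᵀ
v_3 = (0, 1, 0, 0)ᵀ

Let N = A − (5)·I. We want v_3 with N^3 v_3 = 0 but N^2 v_3 ≠ 0; then v_{j-1} := N · v_j for j = 3, …, 2.

Pick v_3 = (0, 1, 0, 0)ᵀ.
Then v_2 = N · v_3 = (1, 3, -2, -2)ᵀ.
Then v_1 = N · v_2 = (2, 2, -4, 0)ᵀ.

Sanity check: (A − (5)·I) v_1 = (0, 0, 0, 0)ᵀ = 0. ✓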